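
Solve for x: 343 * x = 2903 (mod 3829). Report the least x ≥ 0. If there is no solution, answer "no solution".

gcd(343, 3829):
3829 = 11*343 + 56
343 = 6*56 + 7
56 = 8*7 + 0
gcd = 7, but 7 ∤ 2903, so the congruence has no solution.

no solution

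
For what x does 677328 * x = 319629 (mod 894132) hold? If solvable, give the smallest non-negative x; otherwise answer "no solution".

no solution

gcd(677328, 894132):
894132 = 1×677328 + 216804
677328 = 3×216804 + 26916
216804 = 8×26916 + 1476
26916 = 18×1476 + 348
1476 = 4×348 + 84
348 = 4×84 + 12
84 = 7×12 + 0
gcd = 12, but 12 ∤ 319629, so the congruence has no solution.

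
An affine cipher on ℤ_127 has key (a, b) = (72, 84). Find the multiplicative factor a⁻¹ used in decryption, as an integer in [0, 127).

Apply the Euclidean algorithm to 127 and 72:
127 = 1×72 + 55
72 = 1×55 + 17
55 = 3×17 + 4
17 = 4×4 + 1
4 = 4×1 + 0
Since gcd(72, 127) = 1, back-substitute to write 1 as a combination:
1 = 17 − 4·4
1 = −4·55 + 13·17
1 = 13·72 − 17·55
1 = −17·127 + 30·72
So 72·30 ≡ 1 (mod 127).

30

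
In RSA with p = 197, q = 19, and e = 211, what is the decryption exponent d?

1555

φ(n) = (p−1)(q−1) = 196·18 = 3528.
Need d with 211·d ≡ 1 (mod 3528). Apply the extended Euclidean algorithm:
3528 = 16·211 + 152
211 = 1·152 + 59
152 = 2·59 + 34
59 = 1·34 + 25
34 = 1·25 + 9
25 = 2·9 + 7
9 = 1·7 + 2
7 = 3·2 + 1
2 = 2·1 + 0
Back-substitute:
1 = 7 − 3·2
1 = −3·9 + 4·7
1 = 4·25 − 11·9
1 = −11·34 + 15·25
1 = 15·59 − 26·34
1 = −26·152 + 67·59
1 = 67·211 − 93·152
1 = −93·3528 + 1555·211
So 211·1555 ≡ 1 (mod 3528), hence d = 1555.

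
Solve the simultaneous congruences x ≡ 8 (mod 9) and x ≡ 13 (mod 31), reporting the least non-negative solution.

44

Write x = 8 + 9·k. Then 9·k ≡ 13 − 8 ≡ 5 (mod 31).
Need 9⁻¹ mod 31. Extended Euclid on (31, 9):
31 = 3*9 + 4
9 = 2*4 + 1
4 = 4*1 + 0
Back-substitute:
1 = 9 − 2·4
1 = −2·31 + 7·9
9⁻¹ ≡ 7 (mod 31), so k ≡ 7·5 ≡ 4 (mod 31).
x = 8 + 9·4 = 44.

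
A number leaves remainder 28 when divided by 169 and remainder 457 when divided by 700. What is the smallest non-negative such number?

Write x = 28 + 169·k. Then 169·k ≡ 457 − 28 ≡ 429 (mod 700).
Need 169⁻¹ mod 700. Extended Euclid on (700, 169):
700 = 4×169 + 24
169 = 7×24 + 1
24 = 24×1 + 0
Back-substitute:
1 = 169 − 7·24
1 = −7·700 + 29·169
169⁻¹ ≡ 29 (mod 700), so k ≡ 29·429 ≡ 541 (mod 700).
x = 28 + 169·541 = 91457.

91457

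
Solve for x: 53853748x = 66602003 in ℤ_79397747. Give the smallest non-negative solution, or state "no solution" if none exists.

First find gcd(53853748, 79397747):
79397747 = 1·53853748 + 25543999
53853748 = 2·25543999 + 2765750
25543999 = 9·2765750 + 652249
2765750 = 4·652249 + 156754
652249 = 4·156754 + 25233
156754 = 6·25233 + 5356
25233 = 4·5356 + 3809
5356 = 1·3809 + 1547
3809 = 2·1547 + 715
1547 = 2·715 + 117
715 = 6·117 + 13
117 = 9·13 + 0
gcd = 13 and 13 | 66602003, so solutions exist. Divide through by 13: 4142596x ≡ 5123231 (mod 6107519).
Now find 4142596⁻¹ mod 6107519:
6107519 = 1·4142596 + 1964923
4142596 = 2·1964923 + 212750
1964923 = 9·212750 + 50173
212750 = 4·50173 + 12058
50173 = 4·12058 + 1941
12058 = 6·1941 + 412
1941 = 4·412 + 293
412 = 1·293 + 119
293 = 2·119 + 55
119 = 2·55 + 9
55 = 6·9 + 1
9 = 9·1 + 0
Back-substitute:
1 = 55 − 6·9
1 = −6·119 + 13·55
1 = 13·293 − 32·119
1 = −32·412 + 45·293
1 = 45·1941 − 212·412
1 = −212·12058 + 1317·1941
1 = 1317·50173 − 5480·12058
1 = −5480·212750 + 23237·50173
1 = 23237·1964923 − 214613·212750
1 = −214613·4142596 + 452463·1964923
1 = 452463·6107519 − 667076·4142596
So 4142596·(-667076) ≡ 1 (mod 6107519), i.e. 4142596⁻¹ ≡ 5440443.
Then x ≡ 5440443·5123231 ≡ 6071793 (mod 6107519); the smallest non-negative solution is x = 6071793.

6071793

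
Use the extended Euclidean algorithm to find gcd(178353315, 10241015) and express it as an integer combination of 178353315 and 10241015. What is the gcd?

Apply Euclid's algorithm to 178353315 and 10241015:
178353315 = 17×10241015 + 4256060
10241015 = 2×4256060 + 1728895
4256060 = 2×1728895 + 798270
1728895 = 2×798270 + 132355
798270 = 6×132355 + 4140
132355 = 31×4140 + 4015
4140 = 1×4015 + 125
4015 = 32×125 + 15
125 = 8×15 + 5
15 = 3×5 + 0
gcd(178353315, 10241015) = 5.
Working backward:
5 = 125 − 8·15
5 = −8·4015 + 257·125
5 = 257·4140 − 265·4015
5 = −265·132355 + 8472·4140
5 = 8472·798270 − 51097·132355
5 = −51097·1728895 + 110666·798270
5 = 110666·4256060 − 272429·1728895
5 = −272429·10241015 + 655524·4256060
5 = 655524·178353315 − 11416337·10241015
So 5 = (655524)·178353315 + (-11416337)·10241015.

5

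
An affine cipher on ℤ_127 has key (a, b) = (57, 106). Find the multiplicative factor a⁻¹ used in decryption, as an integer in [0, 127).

Extended Euclidean algorithm:
127 = 2×57 + 13
57 = 4×13 + 5
13 = 2×5 + 3
5 = 1×3 + 2
3 = 1×2 + 1
2 = 2×1 + 0
Since gcd(57, 127) = 1, back-substitute to write 1 as a combination:
1 = 3 − 2
1 = −5 + 2·3
1 = 2·13 − 5·5
1 = −5·57 + 22·13
1 = 22·127 − 49·57
Hence 57⁻¹ ≡ -49 ≡ 78 (mod 127).

78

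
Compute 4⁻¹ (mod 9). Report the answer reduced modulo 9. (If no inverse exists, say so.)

7

Extended Euclidean algorithm:
9 = 2·4 + 1
4 = 4·1 + 0
gcd = 1, so the inverse exists. Back-substitute:
1 = 9 − 2·4
Thus 4·(-2) ≡ 1 (mod 9); reducing, -2 mod 9 = 7.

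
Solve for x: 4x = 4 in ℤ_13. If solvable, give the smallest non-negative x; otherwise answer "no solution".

1

First find gcd(4, 13):
13 = 3·4 + 1
4 = 4·1 + 0
gcd = 1, so a unique solution mod 13 exists.
Back-substitute for the Bézout coefficients:
1 = 13 − 3·4
So 4·(-3) ≡ 1 (mod 13), giving 4⁻¹ ≡ 10.
x ≡ 4⁻¹·4 ≡ 10·4 ≡ 1 (mod 13).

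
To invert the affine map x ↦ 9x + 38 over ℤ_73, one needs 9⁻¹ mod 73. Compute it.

65

gcd(73, 9) by repeated division:
73 = 8×9 + 1
9 = 9×1 + 0
gcd = 1, so the inverse exists. Back-substitute:
1 = 73 − 8·9
Thus 9·(-8) ≡ 1 (mod 73); reducing, -8 mod 73 = 65.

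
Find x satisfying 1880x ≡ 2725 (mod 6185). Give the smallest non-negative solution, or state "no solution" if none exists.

First find gcd(1880, 6185):
6185 = 3*1880 + 545
1880 = 3*545 + 245
545 = 2*245 + 55
245 = 4*55 + 25
55 = 2*25 + 5
25 = 5*5 + 0
gcd = 5 and 5 | 2725, so solutions exist. Divide through by 5: 376x ≡ 545 (mod 1237).
Now find 376⁻¹ mod 1237:
1237 = 3*376 + 109
376 = 3*109 + 49
109 = 2*49 + 11
49 = 4*11 + 5
11 = 2*5 + 1
5 = 5*1 + 0
Back-substitute:
1 = 11 − 2·5
1 = −2·49 + 9·11
1 = 9·109 − 20·49
1 = −20·376 + 69·109
1 = 69·1237 − 227·376
So 376·(-227) ≡ 1 (mod 1237), i.e. 376⁻¹ ≡ 1010.
Then x ≡ 1010·545 ≡ 1222 (mod 1237); the smallest non-negative solution is x = 1222.

1222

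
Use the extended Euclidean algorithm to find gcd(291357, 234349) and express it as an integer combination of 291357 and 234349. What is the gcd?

1

Apply Euclid's algorithm to 291357 and 234349:
291357 = 1·234349 + 57008
234349 = 4·57008 + 6317
57008 = 9·6317 + 155
6317 = 40·155 + 117
155 = 1·117 + 38
117 = 3·38 + 3
38 = 12·3 + 2
3 = 1·2 + 1
2 = 2·1 + 0
gcd(291357, 234349) = 1.
Back-substituting:
1 = 3 − 2
1 = −38 + 13·3
1 = 13·117 − 40·38
1 = −40·155 + 53·117
1 = 53·6317 − 2160·155
1 = −2160·57008 + 19493·6317
1 = 19493·234349 − 80132·57008
1 = −80132·291357 + 99625·234349
So 1 = (-80132)·291357 + (99625)·234349.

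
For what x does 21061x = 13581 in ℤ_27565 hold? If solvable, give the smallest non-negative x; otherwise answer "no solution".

First find gcd(21061, 27565):
27565 = 1×21061 + 6504
21061 = 3×6504 + 1549
6504 = 4×1549 + 308
1549 = 5×308 + 9
308 = 34×9 + 2
9 = 4×2 + 1
2 = 2×1 + 0
gcd = 1, so a unique solution mod 27565 exists.
Back-substitute for the Bézout coefficients:
1 = 9 − 4·2
1 = −4·308 + 137·9
1 = 137·1549 − 689·308
1 = −689·6504 + 2893·1549
1 = 2893·21061 − 9368·6504
1 = −9368·27565 + 12261·21061
So 21061·(12261) ≡ 1 (mod 27565), giving 21061⁻¹ ≡ 12261.
x ≡ 21061⁻¹·13581 ≡ 12261·13581 ≡ 24041 (mod 27565).

24041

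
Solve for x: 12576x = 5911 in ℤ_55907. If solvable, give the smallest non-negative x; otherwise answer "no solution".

34440

First find gcd(12576, 55907):
55907 = 4*12576 + 5603
12576 = 2*5603 + 1370
5603 = 4*1370 + 123
1370 = 11*123 + 17
123 = 7*17 + 4
17 = 4*4 + 1
4 = 4*1 + 0
gcd = 1, so a unique solution mod 55907 exists.
Back-substitute for the Bézout coefficients:
1 = 17 − 4·4
1 = −4·123 + 29·17
1 = 29·1370 − 323·123
1 = −323·5603 + 1321·1370
1 = 1321·12576 − 2965·5603
1 = −2965·55907 + 13181·12576
So 12576·(13181) ≡ 1 (mod 55907), giving 12576⁻¹ ≡ 13181.
x ≡ 12576⁻¹·5911 ≡ 13181·5911 ≡ 34440 (mod 55907).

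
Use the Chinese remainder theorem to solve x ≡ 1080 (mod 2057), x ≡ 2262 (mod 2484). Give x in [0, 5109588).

Write x = 1080 + 2057·k. Then 2057·k ≡ 2262 − 1080 ≡ 1182 (mod 2484).
Need 2057⁻¹ mod 2484. Extended Euclid on (2484, 2057):
2484 = 1*2057 + 427
2057 = 4*427 + 349
427 = 1*349 + 78
349 = 4*78 + 37
78 = 2*37 + 4
37 = 9*4 + 1
4 = 4*1 + 0
Back-substitute:
1 = 37 − 9·4
1 = −9·78 + 19·37
1 = 19·349 − 85·78
1 = −85·427 + 104·349
1 = 104·2057 − 501·427
1 = −501·2484 + 605·2057
2057⁻¹ ≡ 605 (mod 2484), so k ≡ 605·1182 ≡ 2202 (mod 2484).
x = 1080 + 2057·2202 = 4530594.

4530594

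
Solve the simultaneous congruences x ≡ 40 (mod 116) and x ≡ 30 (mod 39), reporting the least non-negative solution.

Write x = 40 + 116·k. Then 116·k ≡ 30 − 40 ≡ 29 (mod 39).
Need 116⁻¹ mod 39. Extended Euclid on (39, 38):
39 = 1*38 + 1
38 = 38*1 + 0
Back-substitute:
1 = 39 − 38
116⁻¹ ≡ 38 (mod 39), so k ≡ 38·29 ≡ 10 (mod 39).
x = 40 + 116·10 = 1200.

1200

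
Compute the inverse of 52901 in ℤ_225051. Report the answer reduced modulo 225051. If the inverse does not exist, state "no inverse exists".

115697

Apply the Euclidean algorithm to 225051 and 52901:
225051 = 4·52901 + 13447
52901 = 3·13447 + 12560
13447 = 1·12560 + 887
12560 = 14·887 + 142
887 = 6·142 + 35
142 = 4·35 + 2
35 = 17·2 + 1
2 = 2·1 + 0
Since gcd(52901, 225051) = 1, back-substitute to write 1 as a combination:
1 = 35 − 17·2
1 = −17·142 + 69·35
1 = 69·887 − 431·142
1 = −431·12560 + 6103·887
1 = 6103·13447 − 6534·12560
1 = −6534·52901 + 25705·13447
1 = 25705·225051 − 109354·52901
Thus 52901·(-109354) ≡ 1 (mod 225051); reducing, -109354 mod 225051 = 115697.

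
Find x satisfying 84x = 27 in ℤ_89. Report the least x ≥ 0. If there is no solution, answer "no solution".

48

First find gcd(84, 89):
89 = 1×84 + 5
84 = 16×5 + 4
5 = 1×4 + 1
4 = 4×1 + 0
gcd = 1, so a unique solution mod 89 exists.
Back-substitute for the Bézout coefficients:
1 = 5 − 4
1 = −84 + 17·5
1 = 17·89 − 18·84
So 84·(-18) ≡ 1 (mod 89), giving 84⁻¹ ≡ 71.
x ≡ 84⁻¹·27 ≡ 71·27 ≡ 48 (mod 89).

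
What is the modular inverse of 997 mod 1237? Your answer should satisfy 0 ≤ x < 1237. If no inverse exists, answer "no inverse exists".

Apply the Euclidean algorithm to 1237 and 997:
1237 = 1×997 + 240
997 = 4×240 + 37
240 = 6×37 + 18
37 = 2×18 + 1
18 = 18×1 + 0
Since gcd(997, 1237) = 1, back-substitute to write 1 as a combination:
1 = 37 − 2·18
1 = −2·240 + 13·37
1 = 13·997 − 54·240
1 = −54·1237 + 67·997
So 997·67 ≡ 1 (mod 1237).

67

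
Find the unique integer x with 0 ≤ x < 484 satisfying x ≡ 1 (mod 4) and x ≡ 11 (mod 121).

Write x = 1 + 4·k. Then 4·k ≡ 11 − 1 ≡ 10 (mod 121).
Need 4⁻¹ mod 121. Extended Euclid on (121, 4):
121 = 30*4 + 1
4 = 4*1 + 0
Back-substitute:
1 = 121 − 30·4
4⁻¹ ≡ 91 (mod 121), so k ≡ 91·10 ≡ 63 (mod 121).
x = 1 + 4·63 = 253.

253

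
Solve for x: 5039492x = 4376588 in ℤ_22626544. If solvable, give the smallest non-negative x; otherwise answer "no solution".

1706551

First find gcd(5039492, 22626544):
22626544 = 4*5039492 + 2468576
5039492 = 2*2468576 + 102340
2468576 = 24*102340 + 12416
102340 = 8*12416 + 3012
12416 = 4*3012 + 368
3012 = 8*368 + 68
368 = 5*68 + 28
68 = 2*28 + 12
28 = 2*12 + 4
12 = 3*4 + 0
gcd = 4 and 4 | 4376588, so solutions exist. Divide through by 4: 1259873x ≡ 1094147 (mod 5656636).
Now find 1259873⁻¹ mod 5656636:
5656636 = 4·1259873 + 617144
1259873 = 2·617144 + 25585
617144 = 24·25585 + 3104
25585 = 8·3104 + 753
3104 = 4·753 + 92
753 = 8·92 + 17
92 = 5·17 + 7
17 = 2·7 + 3
7 = 2·3 + 1
3 = 3·1 + 0
Back-substitute:
1 = 7 − 2·3
1 = −2·17 + 5·7
1 = 5·92 − 27·17
1 = −27·753 + 221·92
1 = 221·3104 − 911·753
1 = −911·25585 + 7509·3104
1 = 7509·617144 − 181127·25585
1 = −181127·1259873 + 369763·617144
1 = 369763·5656636 − 1660179·1259873
So 1259873·(-1660179) ≡ 1 (mod 5656636), i.e. 1259873⁻¹ ≡ 3996457.
Then x ≡ 3996457·1094147 ≡ 1706551 (mod 5656636); the smallest non-negative solution is x = 1706551.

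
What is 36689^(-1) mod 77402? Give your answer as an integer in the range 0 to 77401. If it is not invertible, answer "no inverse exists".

44183

Extended Euclidean algorithm:
77402 = 2·36689 + 4024
36689 = 9·4024 + 473
4024 = 8·473 + 240
473 = 1·240 + 233
240 = 1·233 + 7
233 = 33·7 + 2
7 = 3·2 + 1
2 = 2·1 + 0
The gcd is 1. Working backward:
1 = 7 − 3·2
1 = −3·233 + 100·7
1 = 100·240 − 103·233
1 = −103·473 + 203·240
1 = 203·4024 − 1727·473
1 = −1727·36689 + 15746·4024
1 = 15746·77402 − 33219·36689
So 36689·(-33219) ≡ 1 (mod 77402), and -33219 ≡ 44183 (mod 77402).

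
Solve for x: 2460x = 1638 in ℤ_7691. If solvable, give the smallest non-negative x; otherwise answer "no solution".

2383

First find gcd(2460, 7691):
7691 = 3×2460 + 311
2460 = 7×311 + 283
311 = 1×283 + 28
283 = 10×28 + 3
28 = 9×3 + 1
3 = 3×1 + 0
gcd = 1, so a unique solution mod 7691 exists.
Back-substitute for the Bézout coefficients:
1 = 28 − 9·3
1 = −9·283 + 91·28
1 = 91·311 − 100·283
1 = −100·2460 + 791·311
1 = 791·7691 − 2473·2460
So 2460·(-2473) ≡ 1 (mod 7691), giving 2460⁻¹ ≡ 5218.
x ≡ 2460⁻¹·1638 ≡ 5218·1638 ≡ 2383 (mod 7691).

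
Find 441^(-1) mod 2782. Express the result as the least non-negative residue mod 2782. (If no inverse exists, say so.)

675

Run Euclid on (2782, 441):
2782 = 6*441 + 136
441 = 3*136 + 33
136 = 4*33 + 4
33 = 8*4 + 1
4 = 4*1 + 0
gcd = 1, so the inverse exists. Back-substitute:
1 = 33 − 8·4
1 = −8·136 + 33·33
1 = 33·441 − 107·136
1 = −107·2782 + 675·441
So 441·675 ≡ 1 (mod 2782).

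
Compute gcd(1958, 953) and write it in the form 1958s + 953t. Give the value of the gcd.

Apply Euclid's algorithm to 1958 and 953:
1958 = 2·953 + 52
953 = 18·52 + 17
52 = 3·17 + 1
17 = 17·1 + 0
gcd(1958, 953) = 1.
Express as a combination:
1 = 52 − 3·17
1 = −3·953 + 55·52
1 = 55·1958 − 113·953
So 1 = (55)·1958 + (-113)·953.

1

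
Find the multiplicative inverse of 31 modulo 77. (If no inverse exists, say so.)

5

Apply the Euclidean algorithm to 77 and 31:
77 = 2×31 + 15
31 = 2×15 + 1
15 = 15×1 + 0
gcd = 1, so the inverse exists. Back-substitute:
1 = 31 − 2·15
1 = −2·77 + 5·31
So 31·5 ≡ 1 (mod 77).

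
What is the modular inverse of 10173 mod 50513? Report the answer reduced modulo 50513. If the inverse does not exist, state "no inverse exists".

gcd(50513, 10173) by repeated division:
50513 = 4×10173 + 9821
10173 = 1×9821 + 352
9821 = 27×352 + 317
352 = 1×317 + 35
317 = 9×35 + 2
35 = 17×2 + 1
2 = 2×1 + 0
Since gcd(10173, 50513) = 1, back-substitute to write 1 as a combination:
1 = 35 − 17·2
1 = −17·317 + 154·35
1 = 154·352 − 171·317
1 = −171·9821 + 4771·352
1 = 4771·10173 − 4942·9821
1 = −4942·50513 + 24539·10173
So 10173·24539 ≡ 1 (mod 50513).

24539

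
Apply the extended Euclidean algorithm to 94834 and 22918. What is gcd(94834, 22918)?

2

Euclidean algorithm:
94834 = 4·22918 + 3162
22918 = 7·3162 + 784
3162 = 4·784 + 26
784 = 30·26 + 4
26 = 6·4 + 2
4 = 2·2 + 0
gcd(94834, 22918) = 2.
Back-substituting:
2 = 26 − 6·4
2 = −6·784 + 181·26
2 = 181·3162 − 730·784
2 = −730·22918 + 5291·3162
2 = 5291·94834 − 21894·22918
So 2 = (5291)·94834 + (-21894)·22918.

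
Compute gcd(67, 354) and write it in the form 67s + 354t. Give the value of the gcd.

Repeated division:
354 = 5×67 + 19
67 = 3×19 + 10
19 = 1×10 + 9
10 = 1×9 + 1
9 = 9×1 + 0
gcd(67, 354) = 1.
Express as a combination:
1 = 10 − 9
1 = −19 + 2·10
1 = 2·67 − 7·19
1 = −7·354 + 37·67
So 1 = (-7)·354 + (37)·67.

1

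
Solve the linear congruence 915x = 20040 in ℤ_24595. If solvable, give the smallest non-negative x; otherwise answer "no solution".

First find gcd(915, 24595):
24595 = 26*915 + 805
915 = 1*805 + 110
805 = 7*110 + 35
110 = 3*35 + 5
35 = 7*5 + 0
gcd = 5 and 5 | 20040, so solutions exist. Divide through by 5: 183x ≡ 4008 (mod 4919).
Now find 183⁻¹ mod 4919:
4919 = 26*183 + 161
183 = 1*161 + 22
161 = 7*22 + 7
22 = 3*7 + 1
7 = 7*1 + 0
Back-substitute:
1 = 22 − 3·7
1 = −3·161 + 22·22
1 = 22·183 − 25·161
1 = −25·4919 + 672·183
So 183⁻¹ ≡ 672 (mod 4919).
Then x ≡ 672·4008 ≡ 2683 (mod 4919); the smallest non-negative solution is x = 2683.

2683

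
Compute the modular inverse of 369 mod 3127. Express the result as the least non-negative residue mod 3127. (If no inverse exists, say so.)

Extended Euclidean algorithm:
3127 = 8×369 + 175
369 = 2×175 + 19
175 = 9×19 + 4
19 = 4×4 + 3
4 = 1×3 + 1
3 = 3×1 + 0
gcd = 1, so the inverse exists. Back-substitute:
1 = 4 − 3
1 = −19 + 5·4
1 = 5·175 − 46·19
1 = −46·369 + 97·175
1 = 97·3127 − 822·369
Hence 369⁻¹ ≡ -822 ≡ 2305 (mod 3127).

2305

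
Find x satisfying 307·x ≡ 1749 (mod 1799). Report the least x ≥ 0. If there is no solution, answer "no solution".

First find gcd(307, 1799):
1799 = 5·307 + 264
307 = 1·264 + 43
264 = 6·43 + 6
43 = 7·6 + 1
6 = 6·1 + 0
gcd = 1, so a unique solution mod 1799 exists.
Back-substitute for the Bézout coefficients:
1 = 43 − 7·6
1 = −7·264 + 43·43
1 = 43·307 − 50·264
1 = −50·1799 + 293·307
So 307·(293) ≡ 1 (mod 1799), giving 307⁻¹ ≡ 293.
x ≡ 307⁻¹·1749 ≡ 293·1749 ≡ 1541 (mod 1799).

1541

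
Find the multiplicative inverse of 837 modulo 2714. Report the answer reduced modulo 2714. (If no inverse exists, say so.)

869

Run Euclid on (2714, 837):
2714 = 3·837 + 203
837 = 4·203 + 25
203 = 8·25 + 3
25 = 8·3 + 1
3 = 3·1 + 0
gcd = 1, so the inverse exists. Back-substitute:
1 = 25 − 8·3
1 = −8·203 + 65·25
1 = 65·837 − 268·203
1 = −268·2714 + 869·837
So 837·869 ≡ 1 (mod 2714).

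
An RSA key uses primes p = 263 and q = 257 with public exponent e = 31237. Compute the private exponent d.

φ(n) = (p−1)(q−1) = 262·256 = 67072.
Need d with 31237·d ≡ 1 (mod 67072). Apply the extended Euclidean algorithm:
67072 = 2·31237 + 4598
31237 = 6·4598 + 3649
4598 = 1·3649 + 949
3649 = 3·949 + 802
949 = 1·802 + 147
802 = 5·147 + 67
147 = 2·67 + 13
67 = 5·13 + 2
13 = 6·2 + 1
2 = 2·1 + 0
Back-substitute:
1 = 13 − 6·2
1 = −6·67 + 31·13
1 = 31·147 − 68·67
1 = −68·802 + 371·147
1 = 371·949 − 439·802
1 = −439·3649 + 1688·949
1 = 1688·4598 − 2127·3649
1 = −2127·31237 + 14450·4598
1 = 14450·67072 − 31027·31237
So 31237·(-31027) ≡ 1 (mod 67072), hence d ≡ -31027 ≡ 36045 (mod 67072).

36045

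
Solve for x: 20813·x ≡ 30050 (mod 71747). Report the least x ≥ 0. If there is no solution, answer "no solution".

no solution

gcd(20813, 71747):
71747 = 3*20813 + 9308
20813 = 2*9308 + 2197
9308 = 4*2197 + 520
2197 = 4*520 + 117
520 = 4*117 + 52
117 = 2*52 + 13
52 = 4*13 + 0
gcd = 13, but 13 ∤ 30050, so the congruence has no solution.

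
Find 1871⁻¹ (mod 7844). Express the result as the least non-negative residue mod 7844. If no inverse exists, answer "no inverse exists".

1547

Run Euclid on (7844, 1871):
7844 = 4×1871 + 360
1871 = 5×360 + 71
360 = 5×71 + 5
71 = 14×5 + 1
5 = 5×1 + 0
Since gcd(1871, 7844) = 1, back-substitute to write 1 as a combination:
1 = 71 − 14·5
1 = −14·360 + 71·71
1 = 71·1871 − 369·360
1 = −369·7844 + 1547·1871
So 1871·1547 ≡ 1 (mod 7844).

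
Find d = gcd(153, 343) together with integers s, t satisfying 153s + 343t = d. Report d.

Apply Euclid's algorithm to 343 and 153:
343 = 2*153 + 37
153 = 4*37 + 5
37 = 7*5 + 2
5 = 2*2 + 1
2 = 2*1 + 0
gcd(153, 343) = 1.
Back-substituting:
1 = 5 − 2·2
1 = −2·37 + 15·5
1 = 15·153 − 62·37
1 = −62·343 + 139·153
So 1 = (-62)·343 + (139)·153.

1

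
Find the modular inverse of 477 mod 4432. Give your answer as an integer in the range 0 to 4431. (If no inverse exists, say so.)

Apply the Euclidean algorithm to 4432 and 477:
4432 = 9*477 + 139
477 = 3*139 + 60
139 = 2*60 + 19
60 = 3*19 + 3
19 = 6*3 + 1
3 = 3*1 + 0
gcd = 1, so the inverse exists. Back-substitute:
1 = 19 − 6·3
1 = −6·60 + 19·19
1 = 19·139 − 44·60
1 = −44·477 + 151·139
1 = 151·4432 − 1403·477
Hence 477⁻¹ ≡ -1403 ≡ 3029 (mod 4432).

3029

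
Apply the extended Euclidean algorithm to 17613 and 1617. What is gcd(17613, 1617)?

Euclidean algorithm:
17613 = 10·1617 + 1443
1617 = 1·1443 + 174
1443 = 8·174 + 51
174 = 3·51 + 21
51 = 2·21 + 9
21 = 2·9 + 3
9 = 3·3 + 0
gcd(17613, 1617) = 3.
Back-substituting:
3 = 21 − 2·9
3 = −2·51 + 5·21
3 = 5·174 − 17·51
3 = −17·1443 + 141·174
3 = 141·1617 − 158·1443
3 = −158·17613 + 1721·1617
So 3 = (-158)·17613 + (1721)·1617.

3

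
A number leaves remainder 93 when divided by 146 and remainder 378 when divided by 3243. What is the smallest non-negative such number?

276033

Write x = 93 + 146·k. Then 146·k ≡ 378 − 93 ≡ 285 (mod 3243).
Need 146⁻¹ mod 3243. Extended Euclid on (3243, 146):
3243 = 22*146 + 31
146 = 4*31 + 22
31 = 1*22 + 9
22 = 2*9 + 4
9 = 2*4 + 1
4 = 4*1 + 0
Back-substitute:
1 = 9 − 2·4
1 = −2·22 + 5·9
1 = 5·31 − 7·22
1 = −7·146 + 33·31
1 = 33·3243 − 733·146
146⁻¹ ≡ 2510 (mod 3243), so k ≡ 2510·285 ≡ 1890 (mod 3243).
x = 93 + 146·1890 = 276033.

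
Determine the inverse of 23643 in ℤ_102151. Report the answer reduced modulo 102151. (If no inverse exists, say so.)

Apply the Euclidean algorithm to 102151 and 23643:
102151 = 4·23643 + 7579
23643 = 3·7579 + 906
7579 = 8·906 + 331
906 = 2·331 + 244
331 = 1·244 + 87
244 = 2·87 + 70
87 = 1·70 + 17
70 = 4·17 + 2
17 = 8·2 + 1
2 = 2·1 + 0
gcd = 1, so the inverse exists. Back-substitute:
1 = 17 − 8·2
1 = −8·70 + 33·17
1 = 33·87 − 41·70
1 = −41·244 + 115·87
1 = 115·331 − 156·244
1 = −156·906 + 427·331
1 = 427·7579 − 3572·906
1 = −3572·23643 + 11143·7579
1 = 11143·102151 − 48144·23643
Thus 23643·(-48144) ≡ 1 (mod 102151); reducing, -48144 mod 102151 = 54007.

54007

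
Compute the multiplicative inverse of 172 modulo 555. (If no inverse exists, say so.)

Apply the Euclidean algorithm to 555 and 172:
555 = 3×172 + 39
172 = 4×39 + 16
39 = 2×16 + 7
16 = 2×7 + 2
7 = 3×2 + 1
2 = 2×1 + 0
Since gcd(172, 555) = 1, back-substitute to write 1 as a combination:
1 = 7 − 3·2
1 = −3·16 + 7·7
1 = 7·39 − 17·16
1 = −17·172 + 75·39
1 = 75·555 − 242·172
Hence 172⁻¹ ≡ -242 ≡ 313 (mod 555).

313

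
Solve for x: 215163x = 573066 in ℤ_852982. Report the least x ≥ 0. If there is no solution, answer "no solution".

39000

First find gcd(215163, 852982):
852982 = 3·215163 + 207493
215163 = 1·207493 + 7670
207493 = 27·7670 + 403
7670 = 19·403 + 13
403 = 31·13 + 0
gcd = 13 and 13 | 573066, so solutions exist. Divide through by 13: 16551x ≡ 44082 (mod 65614).
Now find 16551⁻¹ mod 65614:
65614 = 3×16551 + 15961
16551 = 1×15961 + 590
15961 = 27×590 + 31
590 = 19×31 + 1
31 = 31×1 + 0
Back-substitute:
1 = 590 − 19·31
1 = −19·15961 + 514·590
1 = 514·16551 − 533·15961
1 = −533·65614 + 2113·16551
So 16551⁻¹ ≡ 2113 (mod 65614).
Then x ≡ 2113·44082 ≡ 39000 (mod 65614); the smallest non-negative solution is x = 39000.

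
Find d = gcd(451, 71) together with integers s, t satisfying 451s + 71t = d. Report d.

1

Repeated division:
451 = 6·71 + 25
71 = 2·25 + 21
25 = 1·21 + 4
21 = 5·4 + 1
4 = 4·1 + 0
gcd(451, 71) = 1.
Express as a combination:
1 = 21 − 5·4
1 = −5·25 + 6·21
1 = 6·71 − 17·25
1 = −17·451 + 108·71
So 1 = (-17)·451 + (108)·71.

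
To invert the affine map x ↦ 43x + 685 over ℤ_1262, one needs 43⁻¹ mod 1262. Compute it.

587

gcd(1262, 43) by repeated division:
1262 = 29·43 + 15
43 = 2·15 + 13
15 = 1·13 + 2
13 = 6·2 + 1
2 = 2·1 + 0
Since gcd(43, 1262) = 1, back-substitute to write 1 as a combination:
1 = 13 − 6·2
1 = −6·15 + 7·13
1 = 7·43 − 20·15
1 = −20·1262 + 587·43
So 43·587 ≡ 1 (mod 1262).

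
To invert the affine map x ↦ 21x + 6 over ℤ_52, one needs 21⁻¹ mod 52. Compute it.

5

Extended Euclidean algorithm:
52 = 2*21 + 10
21 = 2*10 + 1
10 = 10*1 + 0
gcd = 1, so the inverse exists. Back-substitute:
1 = 21 − 2·10
1 = −2·52 + 5·21
So 21·5 ≡ 1 (mod 52).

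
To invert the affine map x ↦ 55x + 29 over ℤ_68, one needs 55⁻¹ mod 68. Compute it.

47

Apply the Euclidean algorithm to 68 and 55:
68 = 1·55 + 13
55 = 4·13 + 3
13 = 4·3 + 1
3 = 3·1 + 0
gcd = 1, so the inverse exists. Back-substitute:
1 = 13 − 4·3
1 = −4·55 + 17·13
1 = 17·68 − 21·55
So 55·(-21) ≡ 1 (mod 68), and -21 ≡ 47 (mod 68).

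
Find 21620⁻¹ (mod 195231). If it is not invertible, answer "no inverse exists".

gcd(195231, 21620) by repeated division:
195231 = 9×21620 + 651
21620 = 33×651 + 137
651 = 4×137 + 103
137 = 1×103 + 34
103 = 3×34 + 1
34 = 34×1 + 0
gcd = 1, so the inverse exists. Back-substitute:
1 = 103 − 3·34
1 = −3·137 + 4·103
1 = 4·651 − 19·137
1 = −19·21620 + 631·651
1 = 631·195231 − 5698·21620
So 21620·(-5698) ≡ 1 (mod 195231), and -5698 ≡ 189533 (mod 195231).

189533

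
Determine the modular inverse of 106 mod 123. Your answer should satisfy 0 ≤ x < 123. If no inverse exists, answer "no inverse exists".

Run Euclid on (123, 106):
123 = 1·106 + 17
106 = 6·17 + 4
17 = 4·4 + 1
4 = 4·1 + 0
gcd = 1, so the inverse exists. Back-substitute:
1 = 17 − 4·4
1 = −4·106 + 25·17
1 = 25·123 − 29·106
Hence 106⁻¹ ≡ -29 ≡ 94 (mod 123).

94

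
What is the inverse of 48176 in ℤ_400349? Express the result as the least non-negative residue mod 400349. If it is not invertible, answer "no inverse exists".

Run Euclid on (400349, 48176):
400349 = 8×48176 + 14941
48176 = 3×14941 + 3353
14941 = 4×3353 + 1529
3353 = 2×1529 + 295
1529 = 5×295 + 54
295 = 5×54 + 25
54 = 2×25 + 4
25 = 6×4 + 1
4 = 4×1 + 0
gcd = 1, so the inverse exists. Back-substitute:
1 = 25 − 6·4
1 = −6·54 + 13·25
1 = 13·295 − 71·54
1 = −71·1529 + 368·295
1 = 368·3353 − 807·1529
1 = −807·14941 + 3596·3353
1 = 3596·48176 − 11595·14941
1 = −11595·400349 + 96356·48176
So 48176·96356 ≡ 1 (mod 400349).

96356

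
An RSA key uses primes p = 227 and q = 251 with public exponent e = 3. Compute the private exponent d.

37667

φ(n) = (p−1)(q−1) = 226·250 = 56500.
Need d with 3·d ≡ 1 (mod 56500). Apply the extended Euclidean algorithm:
56500 = 18833×3 + 1
3 = 3×1 + 0
Back-substitute:
1 = 56500 − 18833·3
So 3·(-18833) ≡ 1 (mod 56500), hence d ≡ -18833 ≡ 37667 (mod 56500).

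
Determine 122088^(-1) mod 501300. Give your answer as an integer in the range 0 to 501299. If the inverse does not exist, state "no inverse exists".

no inverse exists

Compute gcd(122088, 501300):
501300 = 4×122088 + 12948
122088 = 9×12948 + 5556
12948 = 2×5556 + 1836
5556 = 3×1836 + 48
1836 = 38×48 + 12
48 = 4×12 + 0
Since gcd = 12 > 1, 122088 is not a unit mod 501300.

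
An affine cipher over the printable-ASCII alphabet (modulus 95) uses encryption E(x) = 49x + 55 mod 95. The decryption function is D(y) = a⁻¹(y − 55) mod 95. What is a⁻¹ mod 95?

Apply the Euclidean algorithm to 95 and 49:
95 = 1*49 + 46
49 = 1*46 + 3
46 = 15*3 + 1
3 = 3*1 + 0
Since gcd(49, 95) = 1, back-substitute to write 1 as a combination:
1 = 46 − 15·3
1 = −15·49 + 16·46
1 = 16·95 − 31·49
So 49·(-31) ≡ 1 (mod 95), and -31 ≡ 64 (mod 95).

64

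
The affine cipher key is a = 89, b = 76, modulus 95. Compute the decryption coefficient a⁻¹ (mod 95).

Apply the Euclidean algorithm to 95 and 89:
95 = 1·89 + 6
89 = 14·6 + 5
6 = 1·5 + 1
5 = 5·1 + 0
Since gcd(89, 95) = 1, back-substitute to write 1 as a combination:
1 = 6 − 5
1 = −89 + 15·6
1 = 15·95 − 16·89
Hence 89⁻¹ ≡ -16 ≡ 79 (mod 95).

79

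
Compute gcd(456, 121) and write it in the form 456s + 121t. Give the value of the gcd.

Repeated division:
456 = 3*121 + 93
121 = 1*93 + 28
93 = 3*28 + 9
28 = 3*9 + 1
9 = 9*1 + 0
gcd(456, 121) = 1.
Express as a combination:
1 = 28 − 3·9
1 = −3·93 + 10·28
1 = 10·121 − 13·93
1 = −13·456 + 49·121
So 1 = (-13)·456 + (49)·121.

1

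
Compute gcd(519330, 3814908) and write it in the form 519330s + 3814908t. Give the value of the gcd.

Apply Euclid's algorithm to 3814908 and 519330:
3814908 = 7*519330 + 179598
519330 = 2*179598 + 160134
179598 = 1*160134 + 19464
160134 = 8*19464 + 4422
19464 = 4*4422 + 1776
4422 = 2*1776 + 870
1776 = 2*870 + 36
870 = 24*36 + 6
36 = 6*6 + 0
gcd(519330, 3814908) = 6.
Working backward:
6 = 870 − 24·36
6 = −24·1776 + 49·870
6 = 49·4422 − 122·1776
6 = −122·19464 + 537·4422
6 = 537·160134 − 4418·19464
6 = −4418·179598 + 4955·160134
6 = 4955·519330 − 14328·179598
6 = −14328·3814908 + 105251·519330
So 6 = (-14328)·3814908 + (105251)·519330.

6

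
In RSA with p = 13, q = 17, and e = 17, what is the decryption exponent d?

113

φ(n) = (p−1)(q−1) = 12·16 = 192.
Need d with 17·d ≡ 1 (mod 192). Apply the extended Euclidean algorithm:
192 = 11*17 + 5
17 = 3*5 + 2
5 = 2*2 + 1
2 = 2*1 + 0
Back-substitute:
1 = 5 − 2·2
1 = −2·17 + 7·5
1 = 7·192 − 79·17
So 17·(-79) ≡ 1 (mod 192), hence d ≡ -79 ≡ 113 (mod 192).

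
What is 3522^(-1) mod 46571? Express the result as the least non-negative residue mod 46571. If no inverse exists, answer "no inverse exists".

Extended Euclidean algorithm:
46571 = 13×3522 + 785
3522 = 4×785 + 382
785 = 2×382 + 21
382 = 18×21 + 4
21 = 5×4 + 1
4 = 4×1 + 0
The gcd is 1. Working backward:
1 = 21 − 5·4
1 = −5·382 + 91·21
1 = 91·785 − 187·382
1 = −187·3522 + 839·785
1 = 839·46571 − 11094·3522
Hence 3522⁻¹ ≡ -11094 ≡ 35477 (mod 46571).

35477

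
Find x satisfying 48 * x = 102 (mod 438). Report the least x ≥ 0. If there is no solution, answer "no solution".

First find gcd(48, 438):
438 = 9×48 + 6
48 = 8×6 + 0
gcd = 6 and 6 | 102, so solutions exist. Divide through by 6: 8x ≡ 17 (mod 73).
Now find 8⁻¹ mod 73:
73 = 9·8 + 1
8 = 8·1 + 0
Back-substitute:
1 = 73 − 9·8
So 8·(-9) ≡ 1 (mod 73), i.e. 8⁻¹ ≡ 64.
Then x ≡ 64·17 ≡ 66 (mod 73); the smallest non-negative solution is x = 66.

66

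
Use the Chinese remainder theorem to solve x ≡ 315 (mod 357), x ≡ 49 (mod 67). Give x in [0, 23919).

22092

Write x = 315 + 357·k. Then 357·k ≡ 49 − 315 ≡ 2 (mod 67).
Need 357⁻¹ mod 67. Extended Euclid on (67, 22):
67 = 3·22 + 1
22 = 22·1 + 0
Back-substitute:
1 = 67 − 3·22
357⁻¹ ≡ 64 (mod 67), so k ≡ 64·2 ≡ 61 (mod 67).
x = 315 + 357·61 = 22092.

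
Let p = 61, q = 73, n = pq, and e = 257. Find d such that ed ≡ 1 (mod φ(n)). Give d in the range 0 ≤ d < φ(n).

353

φ(n) = (p−1)(q−1) = 60·72 = 4320.
Need d with 257·d ≡ 1 (mod 4320). Apply the extended Euclidean algorithm:
4320 = 16×257 + 208
257 = 1×208 + 49
208 = 4×49 + 12
49 = 4×12 + 1
12 = 12×1 + 0
Back-substitute:
1 = 49 − 4·12
1 = −4·208 + 17·49
1 = 17·257 − 21·208
1 = −21·4320 + 353·257
So 257·353 ≡ 1 (mod 4320), hence d = 353.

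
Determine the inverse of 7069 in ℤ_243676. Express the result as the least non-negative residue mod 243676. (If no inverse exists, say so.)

Run Euclid on (243676, 7069):
243676 = 34*7069 + 3330
7069 = 2*3330 + 409
3330 = 8*409 + 58
409 = 7*58 + 3
58 = 19*3 + 1
3 = 3*1 + 0
gcd = 1, so the inverse exists. Back-substitute:
1 = 58 − 19·3
1 = −19·409 + 134·58
1 = 134·3330 − 1091·409
1 = −1091·7069 + 2316·3330
1 = 2316·243676 − 79835·7069
So 7069·(-79835) ≡ 1 (mod 243676), and -79835 ≡ 163841 (mod 243676).

163841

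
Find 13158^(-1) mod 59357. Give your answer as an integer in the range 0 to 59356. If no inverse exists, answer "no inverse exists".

13213

Extended Euclidean algorithm:
59357 = 4·13158 + 6725
13158 = 1·6725 + 6433
6725 = 1·6433 + 292
6433 = 22·292 + 9
292 = 32·9 + 4
9 = 2·4 + 1
4 = 4·1 + 0
gcd = 1, so the inverse exists. Back-substitute:
1 = 9 − 2·4
1 = −2·292 + 65·9
1 = 65·6433 − 1432·292
1 = −1432·6725 + 1497·6433
1 = 1497·13158 − 2929·6725
1 = −2929·59357 + 13213·13158
So 13158·13213 ≡ 1 (mod 59357).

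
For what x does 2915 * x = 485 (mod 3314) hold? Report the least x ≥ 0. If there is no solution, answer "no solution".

First find gcd(2915, 3314):
3314 = 1·2915 + 399
2915 = 7·399 + 122
399 = 3·122 + 33
122 = 3·33 + 23
33 = 1·23 + 10
23 = 2·10 + 3
10 = 3·3 + 1
3 = 3·1 + 0
gcd = 1, so a unique solution mod 3314 exists.
Back-substitute for the Bézout coefficients:
1 = 10 − 3·3
1 = −3·23 + 7·10
1 = 7·33 − 10·23
1 = −10·122 + 37·33
1 = 37·399 − 121·122
1 = −121·2915 + 884·399
1 = 884·3314 − 1005·2915
So 2915·(-1005) ≡ 1 (mod 3314), giving 2915⁻¹ ≡ 2309.
x ≡ 2915⁻¹·485 ≡ 2309·485 ≡ 3047 (mod 3314).

3047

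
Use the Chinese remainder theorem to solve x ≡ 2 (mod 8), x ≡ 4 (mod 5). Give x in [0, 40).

34

Write x = 2 + 8·k. Then 8·k ≡ 4 − 2 ≡ 2 (mod 5).
Need 8⁻¹ mod 5. Extended Euclid on (5, 3):
5 = 1·3 + 2
3 = 1·2 + 1
2 = 2·1 + 0
Back-substitute:
1 = 3 − 2
1 = −5 + 2·3
8⁻¹ ≡ 2 (mod 5), so k ≡ 2·2 ≡ 4 (mod 5).
x = 2 + 8·4 = 34.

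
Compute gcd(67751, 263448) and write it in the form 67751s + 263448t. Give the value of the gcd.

Apply Euclid's algorithm to 263448 and 67751:
263448 = 3*67751 + 60195
67751 = 1*60195 + 7556
60195 = 7*7556 + 7303
7556 = 1*7303 + 253
7303 = 28*253 + 219
253 = 1*219 + 34
219 = 6*34 + 15
34 = 2*15 + 4
15 = 3*4 + 3
4 = 1*3 + 1
3 = 3*1 + 0
gcd(67751, 263448) = 1.
Working backward:
1 = 4 − 3
1 = −15 + 4·4
1 = 4·34 − 9·15
1 = −9·219 + 58·34
1 = 58·253 − 67·219
1 = −67·7303 + 1934·253
1 = 1934·7556 − 2001·7303
1 = −2001·60195 + 15941·7556
1 = 15941·67751 − 17942·60195
1 = −17942·263448 + 69767·67751
So 1 = (-17942)·263448 + (69767)·67751.

1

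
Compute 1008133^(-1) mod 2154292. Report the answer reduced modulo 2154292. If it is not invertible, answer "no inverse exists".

Compute gcd(1008133, 2154292):
2154292 = 2·1008133 + 138026
1008133 = 7·138026 + 41951
138026 = 3·41951 + 12173
41951 = 3·12173 + 5432
12173 = 2·5432 + 1309
5432 = 4·1309 + 196
1309 = 6·196 + 133
196 = 1·133 + 63
133 = 2·63 + 7
63 = 9·7 + 0
The gcd is 7, not 1, hence no inverse exists.

no inverse exists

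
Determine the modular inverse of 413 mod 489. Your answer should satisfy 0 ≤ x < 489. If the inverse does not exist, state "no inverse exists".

Run Euclid on (489, 413):
489 = 1·413 + 76
413 = 5·76 + 33
76 = 2·33 + 10
33 = 3·10 + 3
10 = 3·3 + 1
3 = 3·1 + 0
The gcd is 1. Working backward:
1 = 10 − 3·3
1 = −3·33 + 10·10
1 = 10·76 − 23·33
1 = −23·413 + 125·76
1 = 125·489 − 148·413
Hence 413⁻¹ ≡ -148 ≡ 341 (mod 489).

341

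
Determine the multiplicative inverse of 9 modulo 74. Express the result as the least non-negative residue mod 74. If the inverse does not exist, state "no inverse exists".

33

Apply the Euclidean algorithm to 74 and 9:
74 = 8×9 + 2
9 = 4×2 + 1
2 = 2×1 + 0
The gcd is 1. Working backward:
1 = 9 − 4·2
1 = −4·74 + 33·9
So 9·33 ≡ 1 (mod 74).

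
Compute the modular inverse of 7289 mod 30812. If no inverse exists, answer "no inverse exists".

28449

Extended Euclidean algorithm:
30812 = 4×7289 + 1656
7289 = 4×1656 + 665
1656 = 2×665 + 326
665 = 2×326 + 13
326 = 25×13 + 1
13 = 13×1 + 0
The gcd is 1. Working backward:
1 = 326 − 25·13
1 = −25·665 + 51·326
1 = 51·1656 − 127·665
1 = −127·7289 + 559·1656
1 = 559·30812 − 2363·7289
So 7289·(-2363) ≡ 1 (mod 30812), and -2363 ≡ 28449 (mod 30812).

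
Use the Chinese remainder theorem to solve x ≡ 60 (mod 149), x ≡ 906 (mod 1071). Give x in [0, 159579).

Write x = 60 + 149·k. Then 149·k ≡ 906 − 60 ≡ 846 (mod 1071).
Need 149⁻¹ mod 1071. Extended Euclid on (1071, 149):
1071 = 7*149 + 28
149 = 5*28 + 9
28 = 3*9 + 1
9 = 9*1 + 0
Back-substitute:
1 = 28 − 3·9
1 = −3·149 + 16·28
1 = 16·1071 − 115·149
149⁻¹ ≡ 956 (mod 1071), so k ≡ 956·846 ≡ 171 (mod 1071).
x = 60 + 149·171 = 25539.

25539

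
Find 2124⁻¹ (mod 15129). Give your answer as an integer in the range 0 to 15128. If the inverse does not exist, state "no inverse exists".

no inverse exists

Compute gcd(2124, 15129):
15129 = 7·2124 + 261
2124 = 8·261 + 36
261 = 7·36 + 9
36 = 4·9 + 0
The gcd is 9, not 1, hence no inverse exists.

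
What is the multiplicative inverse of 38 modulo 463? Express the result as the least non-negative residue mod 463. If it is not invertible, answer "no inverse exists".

gcd(463, 38) by repeated division:
463 = 12*38 + 7
38 = 5*7 + 3
7 = 2*3 + 1
3 = 3*1 + 0
gcd = 1, so the inverse exists. Back-substitute:
1 = 7 − 2·3
1 = −2·38 + 11·7
1 = 11·463 − 134·38
Thus 38·(-134) ≡ 1 (mod 463); reducing, -134 mod 463 = 329.

329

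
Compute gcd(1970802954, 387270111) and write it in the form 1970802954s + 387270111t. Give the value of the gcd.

Euclidean algorithm:
1970802954 = 5·387270111 + 34452399
387270111 = 11·34452399 + 8293722
34452399 = 4·8293722 + 1277511
8293722 = 6·1277511 + 628656
1277511 = 2·628656 + 20199
628656 = 31·20199 + 2487
20199 = 8·2487 + 303
2487 = 8·303 + 63
303 = 4·63 + 51
63 = 1·51 + 12
51 = 4·12 + 3
12 = 4·3 + 0
gcd(1970802954, 387270111) = 3.
Express as a combination:
3 = 51 − 4·12
3 = −4·63 + 5·51
3 = 5·303 − 24·63
3 = −24·2487 + 197·303
3 = 197·20199 − 1600·2487
3 = −1600·628656 + 49797·20199
3 = 49797·1277511 − 101194·628656
3 = −101194·8293722 + 656961·1277511
3 = 656961·34452399 − 2729038·8293722
3 = −2729038·387270111 + 30676379·34452399
3 = 30676379·1970802954 − 156110933·387270111
So 3 = (30676379)·1970802954 + (-156110933)·387270111.

3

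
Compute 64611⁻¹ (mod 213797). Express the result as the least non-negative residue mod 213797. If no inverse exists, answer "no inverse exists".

65829

Run Euclid on (213797, 64611):
213797 = 3·64611 + 19964
64611 = 3·19964 + 4719
19964 = 4·4719 + 1088
4719 = 4·1088 + 367
1088 = 2·367 + 354
367 = 1·354 + 13
354 = 27·13 + 3
13 = 4·3 + 1
3 = 3·1 + 0
gcd = 1, so the inverse exists. Back-substitute:
1 = 13 − 4·3
1 = −4·354 + 109·13
1 = 109·367 − 113·354
1 = −113·1088 + 335·367
1 = 335·4719 − 1453·1088
1 = −1453·19964 + 6147·4719
1 = 6147·64611 − 19894·19964
1 = −19894·213797 + 65829·64611
So 64611·65829 ≡ 1 (mod 213797).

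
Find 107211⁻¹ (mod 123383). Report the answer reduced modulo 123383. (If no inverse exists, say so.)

Euclidean algorithm on 123383, 107211:
123383 = 1·107211 + 16172
107211 = 6·16172 + 10179
16172 = 1·10179 + 5993
10179 = 1·5993 + 4186
5993 = 1·4186 + 1807
4186 = 2·1807 + 572
1807 = 3·572 + 91
572 = 6·91 + 26
91 = 3·26 + 13
26 = 2·13 + 0
The gcd is 13, not 1, hence no inverse exists.

no inverse exists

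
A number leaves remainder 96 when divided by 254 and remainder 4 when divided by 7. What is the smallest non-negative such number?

Write x = 96 + 254·k. Then 254·k ≡ 4 − 96 ≡ 6 (mod 7).
Need 254⁻¹ mod 7. Extended Euclid on (7, 2):
7 = 3*2 + 1
2 = 2*1 + 0
Back-substitute:
1 = 7 − 3·2
254⁻¹ ≡ 4 (mod 7), so k ≡ 4·6 ≡ 3 (mod 7).
x = 96 + 254·3 = 858.

858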